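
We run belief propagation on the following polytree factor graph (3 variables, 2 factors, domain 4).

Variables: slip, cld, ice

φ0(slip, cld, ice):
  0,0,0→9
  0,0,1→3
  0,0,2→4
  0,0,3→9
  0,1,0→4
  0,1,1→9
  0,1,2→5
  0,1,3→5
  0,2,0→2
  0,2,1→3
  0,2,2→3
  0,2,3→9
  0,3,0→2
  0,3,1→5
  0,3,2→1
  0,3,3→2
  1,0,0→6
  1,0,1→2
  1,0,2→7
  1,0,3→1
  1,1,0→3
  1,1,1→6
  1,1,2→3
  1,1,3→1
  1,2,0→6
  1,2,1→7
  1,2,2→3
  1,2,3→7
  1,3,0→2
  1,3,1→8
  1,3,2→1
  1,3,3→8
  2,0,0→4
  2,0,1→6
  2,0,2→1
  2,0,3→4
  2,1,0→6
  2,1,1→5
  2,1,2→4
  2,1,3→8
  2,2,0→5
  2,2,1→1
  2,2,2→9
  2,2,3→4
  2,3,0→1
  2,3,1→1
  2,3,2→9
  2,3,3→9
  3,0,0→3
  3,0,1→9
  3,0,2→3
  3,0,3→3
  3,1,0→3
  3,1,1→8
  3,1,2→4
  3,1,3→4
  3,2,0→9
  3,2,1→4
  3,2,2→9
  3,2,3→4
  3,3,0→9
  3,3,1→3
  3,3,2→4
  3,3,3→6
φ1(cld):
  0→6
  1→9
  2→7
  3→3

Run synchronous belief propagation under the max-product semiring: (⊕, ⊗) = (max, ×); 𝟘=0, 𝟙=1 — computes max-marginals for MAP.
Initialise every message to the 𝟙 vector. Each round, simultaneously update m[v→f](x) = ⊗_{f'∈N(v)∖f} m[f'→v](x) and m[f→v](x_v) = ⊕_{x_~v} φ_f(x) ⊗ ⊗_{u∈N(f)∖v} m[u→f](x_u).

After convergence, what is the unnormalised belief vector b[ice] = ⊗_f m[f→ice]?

init: all messages = 𝟙 over 4 values
r1 m[φ0→slip] = [9, 8, 9, 9]
r1 m[φ0→cld] = [9, 9, 9, 9]
r1 m[φ0→ice] = [9, 9, 9, 9]
r1 m[φ1→cld] = [6, 9, 7, 3]
r1 m[slip→φ0] = [1, 1, 1, 1]
r1 m[cld→φ0] = [1, 1, 1, 1]
r1 m[cld→φ1] = [1, 1, 1, 1]
r1 m[ice→φ0] = [1, 1, 1, 1]
r2 m[φ0→slip] = [9, 8, 9, 9]
r2 m[φ0→cld] = [9, 9, 9, 9]
r2 m[φ0→ice] = [9, 9, 9, 9]
r2 m[φ1→cld] = [6, 9, 7, 3]
r2 m[slip→φ0] = [1, 1, 1, 1]
r2 m[cld→φ0] = [6, 9, 7, 3]
r2 m[cld→φ1] = [9, 9, 9, 9]
r2 m[ice→φ0] = [1, 1, 1, 1]
r3 m[φ0→slip] = [81, 54, 72, 72]
r3 m[φ0→cld] = [9, 9, 9, 9]
r3 m[φ0→ice] = [63, 81, 63, 72]
r3 m[φ1→cld] = [6, 9, 7, 3]
r3 m[slip→φ0] = [1, 1, 1, 1]
r3 m[cld→φ0] = [6, 9, 7, 3]
r3 m[cld→φ1] = [9, 9, 9, 9]
r3 m[ice→φ0] = [1, 1, 1, 1]
r4 m[φ0→slip] = [81, 54, 72, 72]
r4 m[φ0→cld] = [9, 9, 9, 9]
r4 m[φ0→ice] = [63, 81, 63, 72]
r4 m[φ1→cld] = [6, 9, 7, 3]
r4 m[slip→φ0] = [1, 1, 1, 1]
r4 m[cld→φ0] = [6, 9, 7, 3]
r4 m[cld→φ1] = [9, 9, 9, 9]
r4 m[ice→φ0] = [1, 1, 1, 1]
fixed point reached at round 4
b[ice] = ⊗ incoming = [63, 81, 63, 72]

b[ice] = [63, 81, 63, 72]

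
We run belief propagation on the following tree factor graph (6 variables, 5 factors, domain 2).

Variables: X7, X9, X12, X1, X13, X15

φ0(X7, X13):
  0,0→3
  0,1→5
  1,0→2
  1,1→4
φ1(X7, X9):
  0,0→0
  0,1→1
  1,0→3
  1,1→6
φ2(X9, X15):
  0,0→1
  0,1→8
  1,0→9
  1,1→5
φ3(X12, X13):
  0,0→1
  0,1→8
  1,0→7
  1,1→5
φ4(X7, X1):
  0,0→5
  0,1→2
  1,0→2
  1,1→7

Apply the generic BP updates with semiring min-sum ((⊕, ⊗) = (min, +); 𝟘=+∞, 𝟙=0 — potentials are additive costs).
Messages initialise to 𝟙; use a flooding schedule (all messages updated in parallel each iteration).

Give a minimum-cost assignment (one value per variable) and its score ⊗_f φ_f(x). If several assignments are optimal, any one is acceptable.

init: all messages = 𝟙 over 2 values
r1 m[φ0→X7] = [3, 2]
r1 m[φ0→X13] = [2, 4]
r1 m[φ1→X7] = [0, 3]
r1 m[φ1→X9] = [0, 1]
r1 m[φ2→X9] = [1, 5]
r1 m[φ2→X15] = [1, 5]
r1 m[φ3→X12] = [1, 5]
r1 m[φ3→X13] = [1, 5]
r1 m[φ4→X7] = [2, 2]
r1 m[φ4→X1] = [2, 2]
r1 m[X7→φ0] = [0, 0]
r1 m[X7→φ1] = [0, 0]
r1 m[X7→φ4] = [0, 0]
r1 m[X9→φ1] = [0, 0]
r1 m[X9→φ2] = [0, 0]
r1 m[X12→φ3] = [0, 0]
r1 m[X1→φ4] = [0, 0]
r1 m[X13→φ0] = [0, 0]
r1 m[X13→φ3] = [0, 0]
r1 m[X15→φ2] = [0, 0]
r2 m[φ0→X7] = [3, 2]
r2 m[φ0→X13] = [2, 4]
r2 m[φ1→X7] = [0, 3]
r2 m[φ1→X9] = [0, 1]
r2 m[φ2→X9] = [1, 5]
r2 m[φ2→X15] = [1, 5]
r2 m[φ3→X12] = [1, 5]
r2 m[φ3→X13] = [1, 5]
r2 m[φ4→X7] = [2, 2]
r2 m[φ4→X1] = [2, 2]
r2 m[X7→φ0] = [2, 5]
r2 m[X7→φ1] = [5, 4]
r2 m[X7→φ4] = [3, 5]
r2 m[X9→φ1] = [1, 5]
r2 m[X9→φ2] = [0, 1]
r2 m[X12→φ3] = [0, 0]
r2 m[X1→φ4] = [0, 0]
r2 m[X13→φ0] = [1, 5]
r2 m[X13→φ3] = [2, 4]
r2 m[X15→φ2] = [0, 0]
r3 m[φ0→X7] = [4, 3]
r3 m[φ0→X13] = [5, 7]
r3 m[φ1→X7] = [1, 4]
r3 m[φ1→X9] = [5, 6]
r3 m[φ2→X9] = [1, 5]
r3 m[φ2→X15] = [1, 6]
r3 m[φ3→X12] = [3, 9]
r3 m[φ3→X13] = [1, 5]
r3 m[φ4→X7] = [2, 2]
r3 m[φ4→X1] = [7, 5]
r3 m[X7→φ0] = [2, 5]
r3 m[X7→φ1] = [5, 4]
r3 m[X7→φ4] = [3, 5]
r3 m[X9→φ1] = [1, 5]
r3 m[X9→φ2] = [0, 1]
r3 m[X12→φ3] = [0, 0]
r3 m[X1→φ4] = [0, 0]
r3 m[X13→φ0] = [1, 5]
r3 m[X13→φ3] = [2, 4]
r3 m[X15→φ2] = [0, 0]
r4 m[φ0→X7] = [4, 3]
r4 m[φ0→X13] = [5, 7]
r4 m[φ1→X7] = [1, 4]
r4 m[φ1→X9] = [5, 6]
r4 m[φ2→X9] = [1, 5]
r4 m[φ2→X15] = [1, 6]
r4 m[φ3→X12] = [3, 9]
r4 m[φ3→X13] = [1, 5]
r4 m[φ4→X7] = [2, 2]
r4 m[φ4→X1] = [7, 5]
r4 m[X7→φ0] = [3, 6]
r4 m[X7→φ1] = [6, 5]
r4 m[X7→φ4] = [5, 7]
r4 m[X9→φ1] = [1, 5]
r4 m[X9→φ2] = [5, 6]
r4 m[X12→φ3] = [0, 0]
r4 m[X1→φ4] = [0, 0]
r4 m[X13→φ0] = [1, 5]
r4 m[X13→φ3] = [5, 7]
r4 m[X15→φ2] = [0, 0]
r5 m[φ0→X7] = [4, 3]
r5 m[φ0→X13] = [6, 8]
r5 m[φ1→X7] = [1, 4]
r5 m[φ1→X9] = [6, 7]
r5 m[φ2→X9] = [1, 5]
r5 m[φ2→X15] = [6, 11]
r5 m[φ3→X12] = [6, 12]
r5 m[φ3→X13] = [1, 5]
r5 m[φ4→X7] = [2, 2]
r5 m[φ4→X1] = [9, 7]
r5 m[X7→φ0] = [3, 6]
r5 m[X7→φ1] = [6, 5]
r5 m[X7→φ4] = [5, 7]
r5 m[X9→φ1] = [1, 5]
r5 m[X9→φ2] = [5, 6]
r5 m[X12→φ3] = [0, 0]
r5 m[X1→φ4] = [0, 0]
r5 m[X13→φ0] = [1, 5]
r5 m[X13→φ3] = [5, 7]
r5 m[X15→φ2] = [0, 0]
r6 m[φ0→X7] = [4, 3]
r6 m[φ0→X13] = [6, 8]
r6 m[φ1→X7] = [1, 4]
r6 m[φ1→X9] = [6, 7]
r6 m[φ2→X9] = [1, 5]
r6 m[φ2→X15] = [6, 11]
r6 m[φ3→X12] = [6, 12]
r6 m[φ3→X13] = [1, 5]
r6 m[φ4→X7] = [2, 2]
r6 m[φ4→X1] = [9, 7]
r6 m[X7→φ0] = [3, 6]
r6 m[X7→φ1] = [6, 5]
r6 m[X7→φ4] = [5, 7]
r6 m[X9→φ1] = [1, 5]
r6 m[X9→φ2] = [6, 7]
r6 m[X12→φ3] = [0, 0]
r6 m[X1→φ4] = [0, 0]
r6 m[X13→φ0] = [1, 5]
r6 m[X13→φ3] = [6, 8]
r6 m[X15→φ2] = [0, 0]
r7 m[φ0→X7] = [4, 3]
r7 m[φ0→X13] = [6, 8]
r7 m[φ1→X7] = [1, 4]
r7 m[φ1→X9] = [6, 7]
r7 m[φ2→X9] = [1, 5]
r7 m[φ2→X15] = [7, 12]
r7 m[φ3→X12] = [7, 13]
r7 m[φ3→X13] = [1, 5]
r7 m[φ4→X7] = [2, 2]
r7 m[φ4→X1] = [9, 7]
r7 m[X7→φ0] = [3, 6]
r7 m[X7→φ1] = [6, 5]
r7 m[X7→φ4] = [5, 7]
r7 m[X9→φ1] = [1, 5]
r7 m[X9→φ2] = [6, 7]
r7 m[X12→φ3] = [0, 0]
r7 m[X1→φ4] = [0, 0]
r7 m[X13→φ0] = [1, 5]
r7 m[X13→φ3] = [6, 8]
r7 m[X15→φ2] = [0, 0]
r8 m[φ0→X7] = [4, 3]
r8 m[φ0→X13] = [6, 8]
r8 m[φ1→X7] = [1, 4]
r8 m[φ1→X9] = [6, 7]
r8 m[φ2→X9] = [1, 5]
r8 m[φ2→X15] = [7, 12]
r8 m[φ3→X12] = [7, 13]
r8 m[φ3→X13] = [1, 5]
r8 m[φ4→X7] = [2, 2]
r8 m[φ4→X1] = [9, 7]
r8 m[X7→φ0] = [3, 6]
r8 m[X7→φ1] = [6, 5]
r8 m[X7→φ4] = [5, 7]
r8 m[X9→φ1] = [1, 5]
r8 m[X9→φ2] = [6, 7]
r8 m[X12→φ3] = [0, 0]
r8 m[X1→φ4] = [0, 0]
r8 m[X13→φ0] = [1, 5]
r8 m[X13→φ3] = [6, 8]
r8 m[X15→φ2] = [0, 0]
fixed point reached at round 8
traceback from X7: (X7=0, X9=0, X12=0, X1=1, X13=0, X15=0), score=7

assignment: (X7=0, X9=0, X12=0, X1=1, X13=0, X15=0); score = 7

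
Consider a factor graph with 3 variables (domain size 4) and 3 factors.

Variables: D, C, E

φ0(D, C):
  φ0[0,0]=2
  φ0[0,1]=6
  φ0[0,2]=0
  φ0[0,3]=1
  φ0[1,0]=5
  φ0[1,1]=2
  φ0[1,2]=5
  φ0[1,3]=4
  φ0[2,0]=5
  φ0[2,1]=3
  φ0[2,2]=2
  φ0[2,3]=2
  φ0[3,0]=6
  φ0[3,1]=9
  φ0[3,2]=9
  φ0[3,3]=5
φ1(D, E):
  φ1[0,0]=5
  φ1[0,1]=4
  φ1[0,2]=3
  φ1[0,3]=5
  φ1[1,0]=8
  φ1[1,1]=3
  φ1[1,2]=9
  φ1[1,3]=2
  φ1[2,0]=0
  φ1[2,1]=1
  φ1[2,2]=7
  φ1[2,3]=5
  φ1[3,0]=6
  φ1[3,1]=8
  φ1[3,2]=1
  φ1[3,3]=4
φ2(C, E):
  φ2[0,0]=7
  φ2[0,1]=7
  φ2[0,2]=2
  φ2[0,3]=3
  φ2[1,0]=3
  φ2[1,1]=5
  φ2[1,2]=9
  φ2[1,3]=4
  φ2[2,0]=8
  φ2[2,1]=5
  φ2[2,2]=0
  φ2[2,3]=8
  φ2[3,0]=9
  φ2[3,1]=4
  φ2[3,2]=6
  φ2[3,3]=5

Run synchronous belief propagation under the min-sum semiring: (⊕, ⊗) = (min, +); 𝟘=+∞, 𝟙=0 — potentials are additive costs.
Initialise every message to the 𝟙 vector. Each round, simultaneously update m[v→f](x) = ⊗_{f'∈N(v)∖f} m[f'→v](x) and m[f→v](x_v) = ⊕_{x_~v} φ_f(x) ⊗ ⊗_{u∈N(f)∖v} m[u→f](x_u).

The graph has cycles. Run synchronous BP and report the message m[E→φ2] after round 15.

message @ round 15 = [6, 7, 7, 9]

init: all messages = 𝟙 over 4 values
r1 m[φ0→D] = [0, 2, 2, 5]
r1 m[φ0→C] = [2, 2, 0, 1]
r1 m[φ1→D] = [3, 2, 0, 1]
r1 m[φ1→E] = [0, 1, 1, 2]
r1 m[φ2→C] = [2, 3, 0, 4]
r1 m[φ2→E] = [3, 4, 0, 3]
r1 m[D→φ0] = [0, 0, 0, 0]
r1 m[D→φ1] = [0, 0, 0, 0]
r1 m[C→φ0] = [0, 0, 0, 0]
r1 m[C→φ2] = [0, 0, 0, 0]
r1 m[E→φ1] = [0, 0, 0, 0]
r1 m[E→φ2] = [0, 0, 0, 0]
r2 m[φ0→D] = [0, 2, 2, 5]
r2 m[φ0→C] = [2, 2, 0, 1]
r2 m[φ1→D] = [3, 2, 0, 1]
r2 m[φ1→E] = [0, 1, 1, 2]
r2 m[φ2→C] = [2, 3, 0, 4]
r2 m[φ2→E] = [3, 4, 0, 3]
r2 m[D→φ0] = [3, 2, 0, 1]
r2 m[D→φ1] = [0, 2, 2, 5]
r2 m[C→φ0] = [2, 3, 0, 4]
r2 m[C→φ2] = [2, 2, 0, 1]
r2 m[E→φ1] = [3, 4, 0, 3]
r2 m[E→φ2] = [0, 1, 1, 2]
r3 m[φ0→D] = [0, 5, 2, 8]
r3 m[φ0→C] = [5, 3, 2, 2]
r3 m[φ1→D] = [3, 5, 3, 1]
r3 m[φ1→E] = [2, 3, 3, 4]
r3 m[φ2→C] = [3, 3, 1, 5]
r3 m[φ2→E] = [5, 5, 0, 5]
r3 m[D→φ0] = [3, 2, 0, 1]
r3 m[D→φ1] = [0, 2, 2, 5]
r3 m[C→φ0] = [2, 3, 0, 4]
r3 m[C→φ2] = [2, 2, 0, 1]
r3 m[E→φ1] = [3, 4, 0, 3]
r3 m[E→φ2] = [0, 1, 1, 2]
r4 m[φ0→D] = [0, 5, 2, 8]
r4 m[φ0→C] = [5, 3, 2, 2]
r4 m[φ1→D] = [3, 5, 3, 1]
r4 m[φ1→E] = [2, 3, 3, 4]
r4 m[φ2→C] = [3, 3, 1, 5]
r4 m[φ2→E] = [5, 5, 0, 5]
r4 m[D→φ0] = [3, 5, 3, 1]
r4 m[D→φ1] = [0, 5, 2, 8]
r4 m[C→φ0] = [3, 3, 1, 5]
r4 m[C→φ2] = [5, 3, 2, 2]
r4 m[E→φ1] = [5, 5, 0, 5]
r4 m[E→φ2] = [2, 3, 3, 4]
r5 m[φ0→D] = [1, 5, 3, 9]
r5 m[φ0→C] = [5, 6, 3, 4]
r5 m[φ1→D] = [3, 7, 5, 1]
r5 m[φ1→E] = [2, 3, 3, 5]
r5 m[φ2→C] = [5, 5, 3, 7]
r5 m[φ2→E] = [6, 6, 2, 7]
r5 m[D→φ0] = [3, 5, 3, 1]
r5 m[D→φ1] = [0, 5, 2, 8]
r5 m[C→φ0] = [3, 3, 1, 5]
r5 m[C→φ2] = [5, 3, 2, 2]
r5 m[E→φ1] = [5, 5, 0, 5]
r5 m[E→φ2] = [2, 3, 3, 4]
r6 m[φ0→D] = [1, 5, 3, 9]
r6 m[φ0→C] = [5, 6, 3, 4]
r6 m[φ1→D] = [3, 7, 5, 1]
r6 m[φ1→E] = [2, 3, 3, 5]
r6 m[φ2→C] = [5, 5, 3, 7]
r6 m[φ2→E] = [6, 6, 2, 7]
r6 m[D→φ0] = [3, 7, 5, 1]
r6 m[D→φ1] = [1, 5, 3, 9]
r6 m[C→φ0] = [5, 5, 3, 7]
r6 m[C→φ2] = [5, 6, 3, 4]
r6 m[E→φ1] = [6, 6, 2, 7]
r6 m[E→φ2] = [2, 3, 3, 5]
r7 m[φ0→D] = [3, 7, 5, 11]
r7 m[φ0→C] = [5, 8, 3, 4]
r7 m[φ1→D] = [5, 9, 6, 3]
r7 m[φ1→E] = [3, 4, 4, 6]
r7 m[φ2→C] = [5, 5, 3, 7]
r7 m[φ2→E] = [9, 8, 3, 8]
r7 m[D→φ0] = [3, 7, 5, 1]
r7 m[D→φ1] = [1, 5, 3, 9]
r7 m[C→φ0] = [5, 5, 3, 7]
r7 m[C→φ2] = [5, 6, 3, 4]
r7 m[E→φ1] = [6, 6, 2, 7]
r7 m[E→φ2] = [2, 3, 3, 5]
r8 m[φ0→D] = [3, 7, 5, 11]
r8 m[φ0→C] = [5, 8, 3, 4]
r8 m[φ1→D] = [5, 9, 6, 3]
r8 m[φ1→E] = [3, 4, 4, 6]
r8 m[φ2→C] = [5, 5, 3, 7]
r8 m[φ2→E] = [9, 8, 3, 8]
r8 m[D→φ0] = [5, 9, 6, 3]
r8 m[D→φ1] = [3, 7, 5, 11]
r8 m[C→φ0] = [5, 5, 3, 7]
r8 m[C→φ2] = [5, 8, 3, 4]
r8 m[E→φ1] = [9, 8, 3, 8]
r8 m[E→φ2] = [3, 4, 4, 6]
r9 m[φ0→D] = [3, 7, 5, 11]
r9 m[φ0→C] = [7, 9, 5, 6]
r9 m[φ1→D] = [6, 10, 9, 4]
r9 m[φ1→E] = [5, 6, 6, 8]
r9 m[φ2→C] = [6, 6, 4, 8]
r9 m[φ2→E] = [11, 8, 3, 8]
r9 m[D→φ0] = [5, 9, 6, 3]
r9 m[D→φ1] = [3, 7, 5, 11]
r9 m[C→φ0] = [5, 5, 3, 7]
r9 m[C→φ2] = [5, 8, 3, 4]
r9 m[E→φ1] = [9, 8, 3, 8]
r9 m[E→φ2] = [3, 4, 4, 6]
r10 m[φ0→D] = [3, 7, 5, 11]
r10 m[φ0→C] = [7, 9, 5, 6]
r10 m[φ1→D] = [6, 10, 9, 4]
r10 m[φ1→E] = [5, 6, 6, 8]
r10 m[φ2→C] = [6, 6, 4, 8]
r10 m[φ2→E] = [11, 8, 3, 8]
r10 m[D→φ0] = [6, 10, 9, 4]
r10 m[D→φ1] = [3, 7, 5, 11]
r10 m[C→φ0] = [6, 6, 4, 8]
r10 m[C→φ2] = [7, 9, 5, 6]
r10 m[E→φ1] = [11, 8, 3, 8]
r10 m[E→φ2] = [5, 6, 6, 8]
r11 m[φ0→D] = [4, 8, 6, 12]
r11 m[φ0→C] = [8, 12, 6, 7]
r11 m[φ1→D] = [6, 10, 9, 4]
r11 m[φ1→E] = [5, 6, 6, 8]
r11 m[φ2→C] = [8, 8, 6, 10]
r11 m[φ2→E] = [12, 10, 5, 10]
r11 m[D→φ0] = [6, 10, 9, 4]
r11 m[D→φ1] = [3, 7, 5, 11]
r11 m[C→φ0] = [6, 6, 4, 8]
r11 m[C→φ2] = [7, 9, 5, 6]
r11 m[E→φ1] = [11, 8, 3, 8]
r11 m[E→φ2] = [5, 6, 6, 8]
r12 m[φ0→D] = [4, 8, 6, 12]
r12 m[φ0→C] = [8, 12, 6, 7]
r12 m[φ1→D] = [6, 10, 9, 4]
r12 m[φ1→E] = [5, 6, 6, 8]
r12 m[φ2→C] = [8, 8, 6, 10]
r12 m[φ2→E] = [12, 10, 5, 10]
r12 m[D→φ0] = [6, 10, 9, 4]
r12 m[D→φ1] = [4, 8, 6, 12]
r12 m[C→φ0] = [8, 8, 6, 10]
r12 m[C→φ2] = [8, 12, 6, 7]
r12 m[E→φ1] = [12, 10, 5, 10]
r12 m[E→φ2] = [5, 6, 6, 8]
r13 m[φ0→D] = [6, 10, 8, 14]
r13 m[φ0→C] = [8, 12, 6, 7]
r13 m[φ1→D] = [8, 12, 11, 6]
r13 m[φ1→E] = [6, 7, 7, 9]
r13 m[φ2→C] = [8, 8, 6, 10]
r13 m[φ2→E] = [14, 11, 6, 11]
r13 m[D→φ0] = [6, 10, 9, 4]
r13 m[D→φ1] = [4, 8, 6, 12]
r13 m[C→φ0] = [8, 8, 6, 10]
r13 m[C→φ2] = [8, 12, 6, 7]
r13 m[E→φ1] = [12, 10, 5, 10]
r13 m[E→φ2] = [5, 6, 6, 8]
r14 m[φ0→D] = [6, 10, 8, 14]
r14 m[φ0→C] = [8, 12, 6, 7]
r14 m[φ1→D] = [8, 12, 11, 6]
r14 m[φ1→E] = [6, 7, 7, 9]
r14 m[φ2→C] = [8, 8, 6, 10]
r14 m[φ2→E] = [14, 11, 6, 11]
r14 m[D→φ0] = [8, 12, 11, 6]
r14 m[D→φ1] = [6, 10, 8, 14]
r14 m[C→φ0] = [8, 8, 6, 10]
r14 m[C→φ2] = [8, 12, 6, 7]
r14 m[E→φ1] = [14, 11, 6, 11]
r14 m[E→φ2] = [6, 7, 7, 9]
r15 m[φ0→D] = [6, 10, 8, 14]
r15 m[φ0→C] = [10, 14, 8, 9]
r15 m[φ1→D] = [9, 13, 12, 7]
r15 m[φ1→E] = [8, 9, 9, 11]
r15 m[φ2→C] = [9, 9, 7, 11]
r15 m[φ2→E] = [14, 11, 6, 11]
r15 m[D→φ0] = [8, 12, 11, 6]
r15 m[D→φ1] = [6, 10, 8, 14]
r15 m[C→φ0] = [8, 8, 6, 10]
r15 m[C→φ2] = [8, 12, 6, 7]
r15 m[E→φ1] = [14, 11, 6, 11]
r15 m[E→φ2] = [6, 7, 7, 9]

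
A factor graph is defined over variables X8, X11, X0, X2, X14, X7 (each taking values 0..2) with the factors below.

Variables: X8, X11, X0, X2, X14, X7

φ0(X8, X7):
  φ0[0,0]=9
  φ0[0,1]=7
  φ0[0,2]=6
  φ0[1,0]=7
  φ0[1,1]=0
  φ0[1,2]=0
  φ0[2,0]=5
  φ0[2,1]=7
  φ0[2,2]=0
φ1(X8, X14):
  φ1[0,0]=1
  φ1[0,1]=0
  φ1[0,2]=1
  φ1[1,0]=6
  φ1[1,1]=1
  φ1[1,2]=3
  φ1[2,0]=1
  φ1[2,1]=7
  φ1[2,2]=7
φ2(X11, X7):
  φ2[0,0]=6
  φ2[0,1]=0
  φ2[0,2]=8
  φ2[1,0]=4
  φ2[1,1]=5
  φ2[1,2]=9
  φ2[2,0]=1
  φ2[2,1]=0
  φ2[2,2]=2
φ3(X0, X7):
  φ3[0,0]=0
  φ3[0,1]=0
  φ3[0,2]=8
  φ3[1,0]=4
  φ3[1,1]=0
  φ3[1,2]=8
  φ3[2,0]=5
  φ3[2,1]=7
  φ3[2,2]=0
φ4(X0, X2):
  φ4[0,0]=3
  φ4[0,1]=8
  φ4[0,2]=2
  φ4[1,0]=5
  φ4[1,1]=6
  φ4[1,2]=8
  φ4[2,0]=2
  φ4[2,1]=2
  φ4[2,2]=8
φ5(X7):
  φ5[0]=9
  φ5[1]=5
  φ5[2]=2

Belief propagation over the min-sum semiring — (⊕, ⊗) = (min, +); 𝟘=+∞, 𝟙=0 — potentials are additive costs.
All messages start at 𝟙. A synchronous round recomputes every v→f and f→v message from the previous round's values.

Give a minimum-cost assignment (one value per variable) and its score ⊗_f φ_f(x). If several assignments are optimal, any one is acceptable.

assignment: (X8=1, X11=2, X0=2, X2=0, X14=1, X7=2); score = 7

init: all messages = 𝟙 over 3 values
r1 m[φ0→X8] = [6, 0, 0]
r1 m[φ0→X7] = [5, 0, 0]
r1 m[φ1→X8] = [0, 1, 1]
r1 m[φ1→X14] = [1, 0, 1]
r1 m[φ2→X11] = [0, 4, 0]
r1 m[φ2→X7] = [1, 0, 2]
r1 m[φ3→X0] = [0, 0, 0]
r1 m[φ3→X7] = [0, 0, 0]
r1 m[φ4→X0] = [2, 5, 2]
r1 m[φ4→X2] = [2, 2, 2]
r1 m[φ5→X7] = [9, 5, 2]
r1 m[X8→φ0] = [0, 0, 0]
r1 m[X8→φ1] = [0, 0, 0]
r1 m[X11→φ2] = [0, 0, 0]
r1 m[X0→φ3] = [0, 0, 0]
r1 m[X0→φ4] = [0, 0, 0]
r1 m[X2→φ4] = [0, 0, 0]
r1 m[X14→φ1] = [0, 0, 0]
r1 m[X7→φ0] = [0, 0, 0]
r1 m[X7→φ2] = [0, 0, 0]
r1 m[X7→φ3] = [0, 0, 0]
r1 m[X7→φ5] = [0, 0, 0]
r2 m[φ0→X8] = [6, 0, 0]
r2 m[φ0→X7] = [5, 0, 0]
r2 m[φ1→X8] = [0, 1, 1]
r2 m[φ1→X14] = [1, 0, 1]
r2 m[φ2→X11] = [0, 4, 0]
r2 m[φ2→X7] = [1, 0, 2]
r2 m[φ3→X0] = [0, 0, 0]
r2 m[φ3→X7] = [0, 0, 0]
r2 m[φ4→X0] = [2, 5, 2]
r2 m[φ4→X2] = [2, 2, 2]
r2 m[φ5→X7] = [9, 5, 2]
r2 m[X8→φ0] = [0, 1, 1]
r2 m[X8→φ1] = [6, 0, 0]
r2 m[X11→φ2] = [0, 0, 0]
r2 m[X0→φ3] = [2, 5, 2]
r2 m[X0→φ4] = [0, 0, 0]
r2 m[X2→φ4] = [0, 0, 0]
r2 m[X14→φ1] = [0, 0, 0]
r2 m[X7→φ0] = [10, 5, 4]
r2 m[X7→φ2] = [14, 5, 2]
r2 m[X7→φ3] = [15, 5, 4]
r2 m[X7→φ5] = [6, 0, 2]
r3 m[φ0→X8] = [10, 4, 4]
r3 m[φ0→X7] = [6, 1, 1]
r3 m[φ1→X8] = [0, 1, 1]
r3 m[φ1→X14] = [1, 1, 3]
r3 m[φ2→X11] = [5, 10, 4]
r3 m[φ2→X7] = [1, 0, 2]
r3 m[φ3→X0] = [5, 5, 4]
r3 m[φ3→X7] = [2, 2, 2]
r3 m[φ4→X0] = [2, 5, 2]
r3 m[φ4→X2] = [2, 2, 2]
r3 m[φ5→X7] = [9, 5, 2]
r3 m[X8→φ0] = [0, 1, 1]
r3 m[X8→φ1] = [6, 0, 0]
r3 m[X11→φ2] = [0, 0, 0]
r3 m[X0→φ3] = [2, 5, 2]
r3 m[X0→φ4] = [0, 0, 0]
r3 m[X2→φ4] = [0, 0, 0]
r3 m[X14→φ1] = [0, 0, 0]
r3 m[X7→φ0] = [10, 5, 4]
r3 m[X7→φ2] = [14, 5, 2]
r3 m[X7→φ3] = [15, 5, 4]
r3 m[X7→φ5] = [6, 0, 2]
r4 m[φ0→X8] = [10, 4, 4]
r4 m[φ0→X7] = [6, 1, 1]
r4 m[φ1→X8] = [0, 1, 1]
r4 m[φ1→X14] = [1, 1, 3]
r4 m[φ2→X11] = [5, 10, 4]
r4 m[φ2→X7] = [1, 0, 2]
r4 m[φ3→X0] = [5, 5, 4]
r4 m[φ3→X7] = [2, 2, 2]
r4 m[φ4→X0] = [2, 5, 2]
r4 m[φ4→X2] = [2, 2, 2]
r4 m[φ5→X7] = [9, 5, 2]
r4 m[X8→φ0] = [0, 1, 1]
r4 m[X8→φ1] = [10, 4, 4]
r4 m[X11→φ2] = [0, 0, 0]
r4 m[X0→φ3] = [2, 5, 2]
r4 m[X0→φ4] = [5, 5, 4]
r4 m[X2→φ4] = [0, 0, 0]
r4 m[X14→φ1] = [0, 0, 0]
r4 m[X7→φ0] = [12, 7, 6]
r4 m[X7→φ2] = [17, 8, 5]
r4 m[X7→φ3] = [16, 6, 5]
r4 m[X7→φ5] = [9, 3, 5]
r5 m[φ0→X8] = [12, 6, 6]
r5 m[φ0→X7] = [6, 1, 1]
r5 m[φ1→X8] = [0, 1, 1]
r5 m[φ1→X14] = [5, 5, 7]
r5 m[φ2→X11] = [8, 13, 7]
r5 m[φ2→X7] = [1, 0, 2]
r5 m[φ3→X0] = [6, 6, 5]
r5 m[φ3→X7] = [2, 2, 2]
r5 m[φ4→X0] = [2, 5, 2]
r5 m[φ4→X2] = [6, 6, 7]
r5 m[φ5→X7] = [9, 5, 2]
r5 m[X8→φ0] = [0, 1, 1]
r5 m[X8→φ1] = [10, 4, 4]
r5 m[X11→φ2] = [0, 0, 0]
r5 m[X0→φ3] = [2, 5, 2]
r5 m[X0→φ4] = [5, 5, 4]
r5 m[X2→φ4] = [0, 0, 0]
r5 m[X14→φ1] = [0, 0, 0]
r5 m[X7→φ0] = [12, 7, 6]
r5 m[X7→φ2] = [17, 8, 5]
r5 m[X7→φ3] = [16, 6, 5]
r5 m[X7→φ5] = [9, 3, 5]
r6 m[φ0→X8] = [12, 6, 6]
r6 m[φ0→X7] = [6, 1, 1]
r6 m[φ1→X8] = [0, 1, 1]
r6 m[φ1→X14] = [5, 5, 7]
r6 m[φ2→X11] = [8, 13, 7]
r6 m[φ2→X7] = [1, 0, 2]
r6 m[φ3→X0] = [6, 6, 5]
r6 m[φ3→X7] = [2, 2, 2]
r6 m[φ4→X0] = [2, 5, 2]
r6 m[φ4→X2] = [6, 6, 7]
r6 m[φ5→X7] = [9, 5, 2]
r6 m[X8→φ0] = [0, 1, 1]
r6 m[X8→φ1] = [12, 6, 6]
r6 m[X11→φ2] = [0, 0, 0]
r6 m[X0→φ3] = [2, 5, 2]
r6 m[X0→φ4] = [6, 6, 5]
r6 m[X2→φ4] = [0, 0, 0]
r6 m[X14→φ1] = [0, 0, 0]
r6 m[X7→φ0] = [12, 7, 6]
r6 m[X7→φ2] = [17, 8, 5]
r6 m[X7→φ3] = [16, 6, 5]
r6 m[X7→φ5] = [9, 3, 5]
r7 m[φ0→X8] = [12, 6, 6]
r7 m[φ0→X7] = [6, 1, 1]
r7 m[φ1→X8] = [0, 1, 1]
r7 m[φ1→X14] = [7, 7, 9]
r7 m[φ2→X11] = [8, 13, 7]
r7 m[φ2→X7] = [1, 0, 2]
r7 m[φ3→X0] = [6, 6, 5]
r7 m[φ3→X7] = [2, 2, 2]
r7 m[φ4→X0] = [2, 5, 2]
r7 m[φ4→X2] = [7, 7, 8]
r7 m[φ5→X7] = [9, 5, 2]
r7 m[X8→φ0] = [0, 1, 1]
r7 m[X8→φ1] = [12, 6, 6]
r7 m[X11→φ2] = [0, 0, 0]
r7 m[X0→φ3] = [2, 5, 2]
r7 m[X0→φ4] = [6, 6, 5]
r7 m[X2→φ4] = [0, 0, 0]
r7 m[X14→φ1] = [0, 0, 0]
r7 m[X7→φ0] = [12, 7, 6]
r7 m[X7→φ2] = [17, 8, 5]
r7 m[X7→φ3] = [16, 6, 5]
r7 m[X7→φ5] = [9, 3, 5]
r8 m[φ0→X8] = [12, 6, 6]
r8 m[φ0→X7] = [6, 1, 1]
r8 m[φ1→X8] = [0, 1, 1]
r8 m[φ1→X14] = [7, 7, 9]
r8 m[φ2→X11] = [8, 13, 7]
r8 m[φ2→X7] = [1, 0, 2]
r8 m[φ3→X0] = [6, 6, 5]
r8 m[φ3→X7] = [2, 2, 2]
r8 m[φ4→X0] = [2, 5, 2]
r8 m[φ4→X2] = [7, 7, 8]
r8 m[φ5→X7] = [9, 5, 2]
r8 m[X8→φ0] = [0, 1, 1]
r8 m[X8→φ1] = [12, 6, 6]
r8 m[X11→φ2] = [0, 0, 0]
r8 m[X0→φ3] = [2, 5, 2]
r8 m[X0→φ4] = [6, 6, 5]
r8 m[X2→φ4] = [0, 0, 0]
r8 m[X14→φ1] = [0, 0, 0]
r8 m[X7→φ0] = [12, 7, 6]
r8 m[X7→φ2] = [17, 8, 5]
r8 m[X7→φ3] = [16, 6, 5]
r8 m[X7→φ5] = [9, 3, 5]
fixed point reached at round 8
traceback from X8: (X8=1, X11=2, X0=2, X2=0, X14=1, X7=2), score=7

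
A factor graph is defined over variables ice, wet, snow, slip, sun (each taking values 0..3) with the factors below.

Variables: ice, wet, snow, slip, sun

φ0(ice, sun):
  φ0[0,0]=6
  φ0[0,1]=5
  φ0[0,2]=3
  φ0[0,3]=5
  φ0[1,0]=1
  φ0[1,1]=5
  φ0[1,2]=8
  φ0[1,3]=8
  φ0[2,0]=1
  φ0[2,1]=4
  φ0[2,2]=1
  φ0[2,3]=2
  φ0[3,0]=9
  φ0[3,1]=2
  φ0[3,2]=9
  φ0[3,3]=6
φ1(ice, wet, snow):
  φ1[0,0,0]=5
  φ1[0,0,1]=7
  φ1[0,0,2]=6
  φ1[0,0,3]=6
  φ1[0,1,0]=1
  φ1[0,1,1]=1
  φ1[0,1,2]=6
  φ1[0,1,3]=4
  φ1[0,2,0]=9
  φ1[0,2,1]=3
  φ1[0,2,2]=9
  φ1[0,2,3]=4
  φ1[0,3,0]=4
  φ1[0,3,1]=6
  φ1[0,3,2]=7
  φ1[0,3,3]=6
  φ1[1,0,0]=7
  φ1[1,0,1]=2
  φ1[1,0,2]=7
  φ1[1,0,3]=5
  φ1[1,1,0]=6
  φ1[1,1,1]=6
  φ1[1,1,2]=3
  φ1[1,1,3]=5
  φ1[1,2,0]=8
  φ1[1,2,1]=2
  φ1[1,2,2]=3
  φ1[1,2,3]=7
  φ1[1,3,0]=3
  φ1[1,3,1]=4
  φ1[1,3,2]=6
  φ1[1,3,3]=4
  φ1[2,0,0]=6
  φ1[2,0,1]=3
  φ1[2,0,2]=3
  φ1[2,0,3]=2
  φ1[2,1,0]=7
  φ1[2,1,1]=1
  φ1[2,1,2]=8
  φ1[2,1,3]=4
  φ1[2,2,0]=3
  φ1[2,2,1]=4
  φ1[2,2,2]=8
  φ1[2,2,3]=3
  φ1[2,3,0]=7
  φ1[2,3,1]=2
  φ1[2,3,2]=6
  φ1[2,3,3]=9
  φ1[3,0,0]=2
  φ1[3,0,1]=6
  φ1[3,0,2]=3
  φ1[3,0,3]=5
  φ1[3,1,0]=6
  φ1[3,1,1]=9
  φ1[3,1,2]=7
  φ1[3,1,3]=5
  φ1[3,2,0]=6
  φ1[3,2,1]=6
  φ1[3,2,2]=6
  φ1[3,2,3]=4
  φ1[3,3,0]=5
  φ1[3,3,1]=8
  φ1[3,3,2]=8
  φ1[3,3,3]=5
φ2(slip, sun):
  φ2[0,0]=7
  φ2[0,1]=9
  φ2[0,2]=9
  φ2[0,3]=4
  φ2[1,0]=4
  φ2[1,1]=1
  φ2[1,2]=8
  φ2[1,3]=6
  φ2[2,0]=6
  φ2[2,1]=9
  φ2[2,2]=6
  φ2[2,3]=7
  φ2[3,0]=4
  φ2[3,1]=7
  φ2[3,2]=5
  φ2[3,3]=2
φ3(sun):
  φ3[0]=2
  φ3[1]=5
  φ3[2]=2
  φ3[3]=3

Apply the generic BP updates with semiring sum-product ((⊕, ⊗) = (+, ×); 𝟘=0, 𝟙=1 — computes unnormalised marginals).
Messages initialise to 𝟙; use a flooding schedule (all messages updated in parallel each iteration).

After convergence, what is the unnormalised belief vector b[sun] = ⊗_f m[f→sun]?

init: all messages = 𝟙 over 4 values
r1 m[φ0→ice] = [19, 22, 8, 26]
r1 m[φ0→sun] = [17, 16, 21, 21]
r1 m[φ1→ice] = [84, 78, 76, 91]
r1 m[φ1→wet] = [75, 79, 85, 90]
r1 m[φ1→snow] = [85, 70, 96, 78]
r1 m[φ2→slip] = [29, 19, 28, 18]
r1 m[φ2→sun] = [21, 26, 28, 19]
r1 m[φ3→sun] = [2, 5, 2, 3]
r1 m[ice→φ0] = [1, 1, 1, 1]
r1 m[ice→φ1] = [1, 1, 1, 1]
r1 m[wet→φ1] = [1, 1, 1, 1]
r1 m[snow→φ1] = [1, 1, 1, 1]
r1 m[slip→φ2] = [1, 1, 1, 1]
r1 m[sun→φ0] = [1, 1, 1, 1]
r1 m[sun→φ2] = [1, 1, 1, 1]
r1 m[sun→φ3] = [1, 1, 1, 1]
r2 m[φ0→ice] = [19, 22, 8, 26]
r2 m[φ0→sun] = [17, 16, 21, 21]
r2 m[φ1→ice] = [84, 78, 76, 91]
r2 m[φ1→wet] = [75, 79, 85, 90]
r2 m[φ1→snow] = [85, 70, 96, 78]
r2 m[φ2→slip] = [29, 19, 28, 18]
r2 m[φ2→sun] = [21, 26, 28, 19]
r2 m[φ3→sun] = [2, 5, 2, 3]
r2 m[ice→φ0] = [84, 78, 76, 91]
r2 m[ice→φ1] = [19, 22, 8, 26]
r2 m[wet→φ1] = [1, 1, 1, 1]
r2 m[snow→φ1] = [1, 1, 1, 1]
r2 m[slip→φ2] = [1, 1, 1, 1]
r2 m[sun→φ0] = [42, 130, 56, 57]
r2 m[sun→φ2] = [34, 80, 42, 63]
r2 m[sun→φ3] = [357, 416, 588, 399]
r3 m[φ0→ice] = [1355, 1596, 732, 1484]
r3 m[φ0→sun] = [1477, 1296, 1771, 1742]
r3 m[φ1→ice] = [84, 78, 76, 91]
r3 m[φ1→wet] = [1446, 1530, 1631, 1679]
r3 m[φ1→snow] = [1567, 1465, 1774, 1480]
r3 m[φ2→slip] = [1588, 930, 1617, 1032]
r3 m[φ2→sun] = [21, 26, 28, 19]
r3 m[φ3→sun] = [2, 5, 2, 3]
r3 m[ice→φ0] = [84, 78, 76, 91]
r3 m[ice→φ1] = [19, 22, 8, 26]
r3 m[wet→φ1] = [1, 1, 1, 1]
r3 m[snow→φ1] = [1, 1, 1, 1]
r3 m[slip→φ2] = [1, 1, 1, 1]
r3 m[sun→φ0] = [42, 130, 56, 57]
r3 m[sun→φ2] = [34, 80, 42, 63]
r3 m[sun→φ3] = [357, 416, 588, 399]
r4 m[φ0→ice] = [1355, 1596, 732, 1484]
r4 m[φ0→sun] = [1477, 1296, 1771, 1742]
r4 m[φ1→ice] = [84, 78, 76, 91]
r4 m[φ1→wet] = [1446, 1530, 1631, 1679]
r4 m[φ1→snow] = [1567, 1465, 1774, 1480]
r4 m[φ2→slip] = [1588, 930, 1617, 1032]
r4 m[φ2→sun] = [21, 26, 28, 19]
r4 m[φ3→sun] = [2, 5, 2, 3]
r4 m[ice→φ0] = [84, 78, 76, 91]
r4 m[ice→φ1] = [1355, 1596, 732, 1484]
r4 m[wet→φ1] = [1, 1, 1, 1]
r4 m[snow→φ1] = [1, 1, 1, 1]
r4 m[slip→φ2] = [1, 1, 1, 1]
r4 m[sun→φ0] = [42, 130, 56, 57]
r4 m[sun→φ2] = [2954, 6480, 3542, 5226]
r4 m[sun→φ3] = [31017, 33696, 49588, 33098]
r5 m[φ0→ice] = [1355, 1596, 732, 1484]
r5 m[φ0→sun] = [1477, 1296, 1771, 1742]
r5 m[φ1→ice] = [84, 78, 76, 91]
r5 m[φ1→wet] = [100028, 102888, 111619, 114449]
r5 m[φ1→snow] = [109081, 95735, 122180, 101988]
r5 m[φ2→slip] = [131780, 77988, 133878, 85338]
r5 m[φ2→sun] = [21, 26, 28, 19]
r5 m[φ3→sun] = [2, 5, 2, 3]
r5 m[ice→φ0] = [84, 78, 76, 91]
r5 m[ice→φ1] = [1355, 1596, 732, 1484]
r5 m[wet→φ1] = [1, 1, 1, 1]
r5 m[snow→φ1] = [1, 1, 1, 1]
r5 m[slip→φ2] = [1, 1, 1, 1]
r5 m[sun→φ0] = [42, 130, 56, 57]
r5 m[sun→φ2] = [2954, 6480, 3542, 5226]
r5 m[sun→φ3] = [31017, 33696, 49588, 33098]
r6 m[φ0→ice] = [1355, 1596, 732, 1484]
r6 m[φ0→sun] = [1477, 1296, 1771, 1742]
r6 m[φ1→ice] = [84, 78, 76, 91]
r6 m[φ1→wet] = [100028, 102888, 111619, 114449]
r6 m[φ1→snow] = [109081, 95735, 122180, 101988]
r6 m[φ2→slip] = [131780, 77988, 133878, 85338]
r6 m[φ2→sun] = [21, 26, 28, 19]
r6 m[φ3→sun] = [2, 5, 2, 3]
r6 m[ice→φ0] = [84, 78, 76, 91]
r6 m[ice→φ1] = [1355, 1596, 732, 1484]
r6 m[wet→φ1] = [1, 1, 1, 1]
r6 m[snow→φ1] = [1, 1, 1, 1]
r6 m[slip→φ2] = [1, 1, 1, 1]
r6 m[sun→φ0] = [42, 130, 56, 57]
r6 m[sun→φ2] = [2954, 6480, 3542, 5226]
r6 m[sun→φ3] = [31017, 33696, 49588, 33098]
fixed point reached at round 6
b[sun] = ⊗ incoming = [62034, 168480, 99176, 99294]

b[sun] = [62034, 168480, 99176, 99294]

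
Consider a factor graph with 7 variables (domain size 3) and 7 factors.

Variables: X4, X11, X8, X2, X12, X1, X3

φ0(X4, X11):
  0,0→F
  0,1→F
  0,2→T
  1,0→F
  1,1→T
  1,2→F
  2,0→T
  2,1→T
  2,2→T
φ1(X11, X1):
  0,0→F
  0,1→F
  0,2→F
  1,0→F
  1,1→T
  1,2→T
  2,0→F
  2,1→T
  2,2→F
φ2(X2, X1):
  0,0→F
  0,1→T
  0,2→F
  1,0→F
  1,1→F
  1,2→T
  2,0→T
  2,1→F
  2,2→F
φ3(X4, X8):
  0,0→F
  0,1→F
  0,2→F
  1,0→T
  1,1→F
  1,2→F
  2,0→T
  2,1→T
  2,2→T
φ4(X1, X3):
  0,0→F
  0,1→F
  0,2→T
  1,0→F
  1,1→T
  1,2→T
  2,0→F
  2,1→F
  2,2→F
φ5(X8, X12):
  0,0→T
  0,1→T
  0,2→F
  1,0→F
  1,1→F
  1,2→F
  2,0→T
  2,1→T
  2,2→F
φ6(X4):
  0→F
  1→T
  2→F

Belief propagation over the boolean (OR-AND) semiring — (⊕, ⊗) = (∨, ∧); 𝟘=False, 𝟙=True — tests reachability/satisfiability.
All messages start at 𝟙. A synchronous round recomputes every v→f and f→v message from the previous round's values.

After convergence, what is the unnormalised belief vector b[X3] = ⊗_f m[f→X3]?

b[X3] = [F, T, T]

init: all messages = 𝟙 over 3 values
r1 m[φ0→X4] = [T, T, T]
r1 m[φ0→X11] = [T, T, T]
r1 m[φ1→X11] = [F, T, T]
r1 m[φ1→X1] = [F, T, T]
r1 m[φ2→X2] = [T, T, T]
r1 m[φ2→X1] = [T, T, T]
r1 m[φ3→X4] = [F, T, T]
r1 m[φ3→X8] = [T, T, T]
r1 m[φ4→X1] = [T, T, F]
r1 m[φ4→X3] = [F, T, T]
r1 m[φ5→X8] = [T, F, T]
r1 m[φ5→X12] = [T, T, F]
r1 m[φ6→X4] = [F, T, F]
r1 m[X4→φ0] = [T, T, T]
r1 m[X4→φ3] = [T, T, T]
r1 m[X4→φ6] = [T, T, T]
r1 m[X11→φ0] = [T, T, T]
r1 m[X11→φ1] = [T, T, T]
r1 m[X8→φ3] = [T, T, T]
r1 m[X8→φ5] = [T, T, T]
r1 m[X2→φ2] = [T, T, T]
r1 m[X12→φ5] = [T, T, T]
r1 m[X1→φ1] = [T, T, T]
r1 m[X1→φ2] = [T, T, T]
r1 m[X1→φ4] = [T, T, T]
r1 m[X3→φ4] = [T, T, T]
r2 m[φ0→X4] = [T, T, T]
r2 m[φ0→X11] = [T, T, T]
r2 m[φ1→X11] = [F, T, T]
r2 m[φ1→X1] = [F, T, T]
r2 m[φ2→X2] = [T, T, T]
r2 m[φ2→X1] = [T, T, T]
r2 m[φ3→X4] = [F, T, T]
r2 m[φ3→X8] = [T, T, T]
r2 m[φ4→X1] = [T, T, F]
r2 m[φ4→X3] = [F, T, T]
r2 m[φ5→X8] = [T, F, T]
r2 m[φ5→X12] = [T, T, F]
r2 m[φ6→X4] = [F, T, F]
r2 m[X4→φ0] = [F, T, F]
r2 m[X4→φ3] = [F, T, F]
r2 m[X4→φ6] = [F, T, T]
r2 m[X11→φ0] = [F, T, T]
r2 m[X11→φ1] = [T, T, T]
r2 m[X8→φ3] = [T, F, T]
r2 m[X8→φ5] = [T, T, T]
r2 m[X2→φ2] = [T, T, T]
r2 m[X12→φ5] = [T, T, T]
r2 m[X1→φ1] = [T, T, F]
r2 m[X1→φ2] = [F, T, F]
r2 m[X1→φ4] = [F, T, T]
r2 m[X3→φ4] = [T, T, T]
r3 m[φ0→X4] = [T, T, T]
r3 m[φ0→X11] = [F, T, F]
r3 m[φ1→X11] = [F, T, T]
r3 m[φ1→X1] = [F, T, T]
r3 m[φ2→X2] = [T, F, F]
r3 m[φ2→X1] = [T, T, T]
r3 m[φ3→X4] = [F, T, T]
r3 m[φ3→X8] = [T, F, F]
r3 m[φ4→X1] = [T, T, F]
r3 m[φ4→X3] = [F, T, T]
r3 m[φ5→X8] = [T, F, T]
r3 m[φ5→X12] = [T, T, F]
r3 m[φ6→X4] = [F, T, F]
r3 m[X4→φ0] = [F, T, F]
r3 m[X4→φ3] = [F, T, F]
r3 m[X4→φ6] = [F, T, T]
r3 m[X11→φ0] = [F, T, T]
r3 m[X11→φ1] = [T, T, T]
r3 m[X8→φ3] = [T, F, T]
r3 m[X8→φ5] = [T, T, T]
r3 m[X2→φ2] = [T, T, T]
r3 m[X12→φ5] = [T, T, T]
r3 m[X1→φ1] = [T, T, F]
r3 m[X1→φ2] = [F, T, F]
r3 m[X1→φ4] = [F, T, T]
r3 m[X3→φ4] = [T, T, T]
r4 m[φ0→X4] = [T, T, T]
r4 m[φ0→X11] = [F, T, F]
r4 m[φ1→X11] = [F, T, T]
r4 m[φ1→X1] = [F, T, T]
r4 m[φ2→X2] = [T, F, F]
r4 m[φ2→X1] = [T, T, T]
r4 m[φ3→X4] = [F, T, T]
r4 m[φ3→X8] = [T, F, F]
r4 m[φ4→X1] = [T, T, F]
r4 m[φ4→X3] = [F, T, T]
r4 m[φ5→X8] = [T, F, T]
r4 m[φ5→X12] = [T, T, F]
r4 m[φ6→X4] = [F, T, F]
r4 m[X4→φ0] = [F, T, F]
r4 m[X4→φ3] = [F, T, F]
r4 m[X4→φ6] = [F, T, T]
r4 m[X11→φ0] = [F, T, T]
r4 m[X11→φ1] = [F, T, F]
r4 m[X8→φ3] = [T, F, T]
r4 m[X8→φ5] = [T, F, F]
r4 m[X2→φ2] = [T, T, T]
r4 m[X12→φ5] = [T, T, T]
r4 m[X1→φ1] = [T, T, F]
r4 m[X1→φ2] = [F, T, F]
r4 m[X1→φ4] = [F, T, T]
r4 m[X3→φ4] = [T, T, T]
r5 m[φ0→X4] = [T, T, T]
r5 m[φ0→X11] = [F, T, F]
r5 m[φ1→X11] = [F, T, T]
r5 m[φ1→X1] = [F, T, T]
r5 m[φ2→X2] = [T, F, F]
r5 m[φ2→X1] = [T, T, T]
r5 m[φ3→X4] = [F, T, T]
r5 m[φ3→X8] = [T, F, F]
r5 m[φ4→X1] = [T, T, F]
r5 m[φ4→X3] = [F, T, T]
r5 m[φ5→X8] = [T, F, T]
r5 m[φ5→X12] = [T, T, F]
r5 m[φ6→X4] = [F, T, F]
r5 m[X4→φ0] = [F, T, F]
r5 m[X4→φ3] = [F, T, F]
r5 m[X4→φ6] = [F, T, T]
r5 m[X11→φ0] = [F, T, T]
r5 m[X11→φ1] = [F, T, F]
r5 m[X8→φ3] = [T, F, T]
r5 m[X8→φ5] = [T, F, F]
r5 m[X2→φ2] = [T, T, T]
r5 m[X12→φ5] = [T, T, T]
r5 m[X1→φ1] = [T, T, F]
r5 m[X1→φ2] = [F, T, F]
r5 m[X1→φ4] = [F, T, T]
r5 m[X3→φ4] = [T, T, T]
fixed point reached at round 5
b[X3] = ⊗ incoming = [F, T, T]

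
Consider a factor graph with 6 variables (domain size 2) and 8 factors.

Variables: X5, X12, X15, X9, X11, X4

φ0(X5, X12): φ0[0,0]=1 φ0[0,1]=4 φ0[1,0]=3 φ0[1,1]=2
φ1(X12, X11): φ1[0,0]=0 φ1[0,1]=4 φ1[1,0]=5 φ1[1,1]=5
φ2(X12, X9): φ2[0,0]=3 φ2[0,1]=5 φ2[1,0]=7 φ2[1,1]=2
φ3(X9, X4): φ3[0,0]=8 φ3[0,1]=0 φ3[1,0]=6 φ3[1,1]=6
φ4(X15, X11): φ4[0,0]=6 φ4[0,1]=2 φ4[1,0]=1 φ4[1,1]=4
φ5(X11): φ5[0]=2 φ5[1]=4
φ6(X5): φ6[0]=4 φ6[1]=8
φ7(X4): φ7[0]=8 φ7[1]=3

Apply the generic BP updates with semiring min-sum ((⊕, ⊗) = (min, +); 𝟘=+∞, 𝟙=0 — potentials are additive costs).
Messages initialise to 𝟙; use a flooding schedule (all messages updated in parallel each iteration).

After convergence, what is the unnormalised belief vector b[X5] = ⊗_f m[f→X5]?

init: all messages = 𝟙 over 2 values
r1 m[φ0→X5] = [1, 2]
r1 m[φ0→X12] = [1, 2]
r1 m[φ1→X12] = [0, 5]
r1 m[φ1→X11] = [0, 4]
r1 m[φ2→X12] = [3, 2]
r1 m[φ2→X9] = [3, 2]
r1 m[φ3→X9] = [0, 6]
r1 m[φ3→X4] = [6, 0]
r1 m[φ4→X15] = [2, 1]
r1 m[φ4→X11] = [1, 2]
r1 m[φ5→X11] = [2, 4]
r1 m[φ6→X5] = [4, 8]
r1 m[φ7→X4] = [8, 3]
r1 m[X5→φ0] = [0, 0]
r1 m[X5→φ6] = [0, 0]
r1 m[X12→φ0] = [0, 0]
r1 m[X12→φ1] = [0, 0]
r1 m[X12→φ2] = [0, 0]
r1 m[X15→φ4] = [0, 0]
r1 m[X9→φ2] = [0, 0]
r1 m[X9→φ3] = [0, 0]
r1 m[X11→φ1] = [0, 0]
r1 m[X11→φ4] = [0, 0]
r1 m[X11→φ5] = [0, 0]
r1 m[X4→φ3] = [0, 0]
r1 m[X4→φ7] = [0, 0]
r2 m[φ0→X5] = [1, 2]
r2 m[φ0→X12] = [1, 2]
r2 m[φ1→X12] = [0, 5]
r2 m[φ1→X11] = [0, 4]
r2 m[φ2→X12] = [3, 2]
r2 m[φ2→X9] = [3, 2]
r2 m[φ3→X9] = [0, 6]
r2 m[φ3→X4] = [6, 0]
r2 m[φ4→X15] = [2, 1]
r2 m[φ4→X11] = [1, 2]
r2 m[φ5→X11] = [2, 4]
r2 m[φ6→X5] = [4, 8]
r2 m[φ7→X4] = [8, 3]
r2 m[X5→φ0] = [4, 8]
r2 m[X5→φ6] = [1, 2]
r2 m[X12→φ0] = [3, 7]
r2 m[X12→φ1] = [4, 4]
r2 m[X12→φ2] = [1, 7]
r2 m[X15→φ4] = [0, 0]
r2 m[X9→φ2] = [0, 6]
r2 m[X9→φ3] = [3, 2]
r2 m[X11→φ1] = [3, 6]
r2 m[X11→φ4] = [2, 8]
r2 m[X11→φ5] = [1, 6]
r2 m[X4→φ3] = [8, 3]
r2 m[X4→φ7] = [6, 0]
r3 m[φ0→X5] = [4, 6]
r3 m[φ0→X12] = [5, 8]
r3 m[φ1→X12] = [3, 8]
r3 m[φ1→X11] = [4, 8]
r3 m[φ2→X12] = [3, 7]
r3 m[φ2→X9] = [4, 6]
r3 m[φ3→X9] = [3, 9]
r3 m[φ3→X4] = [8, 3]
r3 m[φ4→X15] = [8, 3]
r3 m[φ4→X11] = [1, 2]
r3 m[φ5→X11] = [2, 4]
r3 m[φ6→X5] = [4, 8]
r3 m[φ7→X4] = [8, 3]
r3 m[X5→φ0] = [4, 8]
r3 m[X5→φ6] = [1, 2]
r3 m[X12→φ0] = [3, 7]
r3 m[X12→φ1] = [4, 4]
r3 m[X12→φ2] = [1, 7]
r3 m[X15→φ4] = [0, 0]
r3 m[X9→φ2] = [0, 6]
r3 m[X9→φ3] = [3, 2]
r3 m[X11→φ1] = [3, 6]
r3 m[X11→φ4] = [2, 8]
r3 m[X11→φ5] = [1, 6]
r3 m[X4→φ3] = [8, 3]
r3 m[X4→φ7] = [6, 0]
r4 m[φ0→X5] = [4, 6]
r4 m[φ0→X12] = [5, 8]
r4 m[φ1→X12] = [3, 8]
r4 m[φ1→X11] = [4, 8]
r4 m[φ2→X12] = [3, 7]
r4 m[φ2→X9] = [4, 6]
r4 m[φ3→X9] = [3, 9]
r4 m[φ3→X4] = [8, 3]
r4 m[φ4→X15] = [8, 3]
r4 m[φ4→X11] = [1, 2]
r4 m[φ5→X11] = [2, 4]
r4 m[φ6→X5] = [4, 8]
r4 m[φ7→X4] = [8, 3]
r4 m[X5→φ0] = [4, 8]
r4 m[X5→φ6] = [4, 6]
r4 m[X12→φ0] = [6, 15]
r4 m[X12→φ1] = [8, 15]
r4 m[X12→φ2] = [8, 16]
r4 m[X15→φ4] = [0, 0]
r4 m[X9→φ2] = [3, 9]
r4 m[X9→φ3] = [4, 6]
r4 m[X11→φ1] = [3, 6]
r4 m[X11→φ4] = [6, 12]
r4 m[X11→φ5] = [5, 10]
r4 m[X4→φ3] = [8, 3]
r4 m[X4→φ7] = [8, 3]
r5 m[φ0→X5] = [7, 9]
r5 m[φ0→X12] = [5, 8]
r5 m[φ1→X12] = [3, 8]
r5 m[φ1→X11] = [8, 12]
r5 m[φ2→X12] = [6, 10]
r5 m[φ2→X9] = [11, 13]
r5 m[φ3→X9] = [3, 9]
r5 m[φ3→X4] = [12, 4]
r5 m[φ4→X15] = [12, 7]
r5 m[φ4→X11] = [1, 2]
r5 m[φ5→X11] = [2, 4]
r5 m[φ6→X5] = [4, 8]
r5 m[φ7→X4] = [8, 3]
r5 m[X5→φ0] = [4, 8]
r5 m[X5→φ6] = [4, 6]
r5 m[X12→φ0] = [6, 15]
r5 m[X12→φ1] = [8, 15]
r5 m[X12→φ2] = [8, 16]
r5 m[X15→φ4] = [0, 0]
r5 m[X9→φ2] = [3, 9]
r5 m[X9→φ3] = [4, 6]
r5 m[X11→φ1] = [3, 6]
r5 m[X11→φ4] = [6, 12]
r5 m[X11→φ5] = [5, 10]
r5 m[X4→φ3] = [8, 3]
r5 m[X4→φ7] = [8, 3]
r6 m[φ0→X5] = [7, 9]
r6 m[φ0→X12] = [5, 8]
r6 m[φ1→X12] = [3, 8]
r6 m[φ1→X11] = [8, 12]
r6 m[φ2→X12] = [6, 10]
r6 m[φ2→X9] = [11, 13]
r6 m[φ3→X9] = [3, 9]
r6 m[φ3→X4] = [12, 4]
r6 m[φ4→X15] = [12, 7]
r6 m[φ4→X11] = [1, 2]
r6 m[φ5→X11] = [2, 4]
r6 m[φ6→X5] = [4, 8]
r6 m[φ7→X4] = [8, 3]
r6 m[X5→φ0] = [4, 8]
r6 m[X5→φ6] = [7, 9]
r6 m[X12→φ0] = [9, 18]
r6 m[X12→φ1] = [11, 18]
r6 m[X12→φ2] = [8, 16]
r6 m[X15→φ4] = [0, 0]
r6 m[X9→φ2] = [3, 9]
r6 m[X9→φ3] = [11, 13]
r6 m[X11→φ1] = [3, 6]
r6 m[X11→φ4] = [10, 16]
r6 m[X11→φ5] = [9, 14]
r6 m[X4→φ3] = [8, 3]
r6 m[X4→φ7] = [12, 4]
r7 m[φ0→X5] = [10, 12]
r7 m[φ0→X12] = [5, 8]
r7 m[φ1→X12] = [3, 8]
r7 m[φ1→X11] = [11, 15]
r7 m[φ2→X12] = [6, 10]
r7 m[φ2→X9] = [11, 13]
r7 m[φ3→X9] = [3, 9]
r7 m[φ3→X4] = [19, 11]
r7 m[φ4→X15] = [16, 11]
r7 m[φ4→X11] = [1, 2]
r7 m[φ5→X11] = [2, 4]
r7 m[φ6→X5] = [4, 8]
r7 m[φ7→X4] = [8, 3]
r7 m[X5→φ0] = [4, 8]
r7 m[X5→φ6] = [7, 9]
r7 m[X12→φ0] = [9, 18]
r7 m[X12→φ1] = [11, 18]
r7 m[X12→φ2] = [8, 16]
r7 m[X15→φ4] = [0, 0]
r7 m[X9→φ2] = [3, 9]
r7 m[X9→φ3] = [11, 13]
r7 m[X11→φ1] = [3, 6]
r7 m[X11→φ4] = [10, 16]
r7 m[X11→φ5] = [9, 14]
r7 m[X4→φ3] = [8, 3]
r7 m[X4→φ7] = [12, 4]
r8 m[φ0→X5] = [10, 12]
r8 m[φ0→X12] = [5, 8]
r8 m[φ1→X12] = [3, 8]
r8 m[φ1→X11] = [11, 15]
r8 m[φ2→X12] = [6, 10]
r8 m[φ2→X9] = [11, 13]
r8 m[φ3→X9] = [3, 9]
r8 m[φ3→X4] = [19, 11]
r8 m[φ4→X15] = [16, 11]
r8 m[φ4→X11] = [1, 2]
r8 m[φ5→X11] = [2, 4]
r8 m[φ6→X5] = [4, 8]
r8 m[φ7→X4] = [8, 3]
r8 m[X5→φ0] = [4, 8]
r8 m[X5→φ6] = [10, 12]
r8 m[X12→φ0] = [9, 18]
r8 m[X12→φ1] = [11, 18]
r8 m[X12→φ2] = [8, 16]
r8 m[X15→φ4] = [0, 0]
r8 m[X9→φ2] = [3, 9]
r8 m[X9→φ3] = [11, 13]
r8 m[X11→φ1] = [3, 6]
r8 m[X11→φ4] = [13, 19]
r8 m[X11→φ5] = [12, 17]
r8 m[X4→φ3] = [8, 3]
r8 m[X4→φ7] = [19, 11]
r9 m[φ0→X5] = [10, 12]
r9 m[φ0→X12] = [5, 8]
r9 m[φ1→X12] = [3, 8]
r9 m[φ1→X11] = [11, 15]
r9 m[φ2→X12] = [6, 10]
r9 m[φ2→X9] = [11, 13]
r9 m[φ3→X9] = [3, 9]
r9 m[φ3→X4] = [19, 11]
r9 m[φ4→X15] = [19, 14]
r9 m[φ4→X11] = [1, 2]
r9 m[φ5→X11] = [2, 4]
r9 m[φ6→X5] = [4, 8]
r9 m[φ7→X4] = [8, 3]
r9 m[X5→φ0] = [4, 8]
r9 m[X5→φ6] = [10, 12]
r9 m[X12→φ0] = [9, 18]
r9 m[X12→φ1] = [11, 18]
r9 m[X12→φ2] = [8, 16]
r9 m[X15→φ4] = [0, 0]
r9 m[X9→φ2] = [3, 9]
r9 m[X9→φ3] = [11, 13]
r9 m[X11→φ1] = [3, 6]
r9 m[X11→φ4] = [13, 19]
r9 m[X11→φ5] = [12, 17]
r9 m[X4→φ3] = [8, 3]
r9 m[X4→φ7] = [19, 11]
r10 m[φ0→X5] = [10, 12]
r10 m[φ0→X12] = [5, 8]
r10 m[φ1→X12] = [3, 8]
r10 m[φ1→X11] = [11, 15]
r10 m[φ2→X12] = [6, 10]
r10 m[φ2→X9] = [11, 13]
r10 m[φ3→X9] = [3, 9]
r10 m[φ3→X4] = [19, 11]
r10 m[φ4→X15] = [19, 14]
r10 m[φ4→X11] = [1, 2]
r10 m[φ5→X11] = [2, 4]
r10 m[φ6→X5] = [4, 8]
r10 m[φ7→X4] = [8, 3]
r10 m[X5→φ0] = [4, 8]
r10 m[X5→φ6] = [10, 12]
r10 m[X12→φ0] = [9, 18]
r10 m[X12→φ1] = [11, 18]
r10 m[X12→φ2] = [8, 16]
r10 m[X15→φ4] = [0, 0]
r10 m[X9→φ2] = [3, 9]
r10 m[X9→φ3] = [11, 13]
r10 m[X11→φ1] = [3, 6]
r10 m[X11→φ4] = [13, 19]
r10 m[X11→φ5] = [12, 17]
r10 m[X4→φ3] = [8, 3]
r10 m[X4→φ7] = [19, 11]
fixed point reached at round 10
b[X5] = ⊗ incoming = [14, 20]

b[X5] = [14, 20]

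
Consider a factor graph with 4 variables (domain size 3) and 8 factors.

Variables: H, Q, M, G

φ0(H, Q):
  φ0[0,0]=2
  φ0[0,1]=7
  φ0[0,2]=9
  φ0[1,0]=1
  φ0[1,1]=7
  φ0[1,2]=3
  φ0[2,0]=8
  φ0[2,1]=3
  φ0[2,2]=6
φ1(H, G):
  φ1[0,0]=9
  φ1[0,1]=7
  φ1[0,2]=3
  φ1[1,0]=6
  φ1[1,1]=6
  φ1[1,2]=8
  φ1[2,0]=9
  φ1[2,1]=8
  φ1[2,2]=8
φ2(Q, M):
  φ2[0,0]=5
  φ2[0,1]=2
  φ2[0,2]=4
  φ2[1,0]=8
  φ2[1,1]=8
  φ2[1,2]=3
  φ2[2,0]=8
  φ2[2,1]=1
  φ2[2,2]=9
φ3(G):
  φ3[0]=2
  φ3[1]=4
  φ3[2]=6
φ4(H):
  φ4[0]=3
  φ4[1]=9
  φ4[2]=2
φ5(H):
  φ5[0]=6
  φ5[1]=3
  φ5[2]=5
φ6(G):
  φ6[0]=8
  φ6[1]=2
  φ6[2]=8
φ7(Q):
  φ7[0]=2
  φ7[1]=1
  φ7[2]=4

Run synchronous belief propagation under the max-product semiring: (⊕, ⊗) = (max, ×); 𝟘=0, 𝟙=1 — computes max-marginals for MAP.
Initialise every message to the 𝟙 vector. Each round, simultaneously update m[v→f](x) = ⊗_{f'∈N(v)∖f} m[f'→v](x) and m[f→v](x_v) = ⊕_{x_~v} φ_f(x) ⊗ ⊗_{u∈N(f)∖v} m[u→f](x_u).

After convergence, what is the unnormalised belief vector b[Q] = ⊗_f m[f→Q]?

b[Q] = [307200, 580608, 1119744]

init: all messages = 𝟙 over 3 values
r1 m[φ0→H] = [9, 7, 8]
r1 m[φ0→Q] = [8, 7, 9]
r1 m[φ1→H] = [9, 8, 9]
r1 m[φ1→G] = [9, 8, 8]
r1 m[φ2→Q] = [5, 8, 9]
r1 m[φ2→M] = [8, 8, 9]
r1 m[φ3→G] = [2, 4, 6]
r1 m[φ4→H] = [3, 9, 2]
r1 m[φ5→H] = [6, 3, 5]
r1 m[φ6→G] = [8, 2, 8]
r1 m[φ7→Q] = [2, 1, 4]
r1 m[H→φ0] = [1, 1, 1]
r1 m[H→φ1] = [1, 1, 1]
r1 m[H→φ4] = [1, 1, 1]
r1 m[H→φ5] = [1, 1, 1]
r1 m[Q→φ0] = [1, 1, 1]
r1 m[Q→φ2] = [1, 1, 1]
r1 m[Q→φ7] = [1, 1, 1]
r1 m[M→φ2] = [1, 1, 1]
r1 m[G→φ1] = [1, 1, 1]
r1 m[G→φ3] = [1, 1, 1]
r1 m[G→φ6] = [1, 1, 1]
r2 m[φ0→H] = [9, 7, 8]
r2 m[φ0→Q] = [8, 7, 9]
r2 m[φ1→H] = [9, 8, 9]
r2 m[φ1→G] = [9, 8, 8]
r2 m[φ2→Q] = [5, 8, 9]
r2 m[φ2→M] = [8, 8, 9]
r2 m[φ3→G] = [2, 4, 6]
r2 m[φ4→H] = [3, 9, 2]
r2 m[φ5→H] = [6, 3, 5]
r2 m[φ6→G] = [8, 2, 8]
r2 m[φ7→Q] = [2, 1, 4]
r2 m[H→φ0] = [162, 216, 90]
r2 m[H→φ1] = [162, 189, 80]
r2 m[H→φ4] = [486, 168, 360]
r2 m[H→φ5] = [243, 504, 144]
r2 m[Q→φ0] = [10, 8, 36]
r2 m[Q→φ2] = [16, 7, 36]
r2 m[Q→φ7] = [40, 56, 81]
r2 m[M→φ2] = [1, 1, 1]
r2 m[G→φ1] = [16, 8, 48]
r2 m[G→φ3] = [72, 16, 64]
r2 m[G→φ6] = [18, 32, 48]
r3 m[φ0→H] = [324, 108, 216]
r3 m[φ0→Q] = [720, 1512, 1458]
r3 m[φ1→H] = [144, 384, 384]
r3 m[φ1→G] = [1458, 1134, 1512]
r3 m[φ2→Q] = [5, 8, 9]
r3 m[φ2→M] = [288, 56, 324]
r3 m[φ3→G] = [2, 4, 6]
r3 m[φ4→H] = [3, 9, 2]
r3 m[φ5→H] = [6, 3, 5]
r3 m[φ6→G] = [8, 2, 8]
r3 m[φ7→Q] = [2, 1, 4]
r3 m[H→φ0] = [162, 216, 90]
r3 m[H→φ1] = [162, 189, 80]
r3 m[H→φ4] = [486, 168, 360]
r3 m[H→φ5] = [243, 504, 144]
r3 m[Q→φ0] = [10, 8, 36]
r3 m[Q→φ2] = [16, 7, 36]
r3 m[Q→φ7] = [40, 56, 81]
r3 m[M→φ2] = [1, 1, 1]
r3 m[G→φ1] = [16, 8, 48]
r3 m[G→φ3] = [72, 16, 64]
r3 m[G→φ6] = [18, 32, 48]
r4 m[φ0→H] = [324, 108, 216]
r4 m[φ0→Q] = [720, 1512, 1458]
r4 m[φ1→H] = [144, 384, 384]
r4 m[φ1→G] = [1458, 1134, 1512]
r4 m[φ2→Q] = [5, 8, 9]
r4 m[φ2→M] = [288, 56, 324]
r4 m[φ3→G] = [2, 4, 6]
r4 m[φ4→H] = [3, 9, 2]
r4 m[φ5→H] = [6, 3, 5]
r4 m[φ6→G] = [8, 2, 8]
r4 m[φ7→Q] = [2, 1, 4]
r4 m[H→φ0] = [2592, 10368, 3840]
r4 m[H→φ1] = [5832, 2916, 2160]
r4 m[H→φ4] = [279936, 124416, 414720]
r4 m[H→φ5] = [139968, 373248, 165888]
r4 m[Q→φ0] = [10, 8, 36]
r4 m[Q→φ2] = [1440, 1512, 5832]
r4 m[Q→φ7] = [3600, 12096, 13122]
r4 m[M→φ2] = [1, 1, 1]
r4 m[G→φ1] = [16, 8, 48]
r4 m[G→φ3] = [11664, 2268, 12096]
r4 m[G→φ6] = [2916, 4536, 9072]
r5 m[φ0→H] = [324, 108, 216]
r5 m[φ0→Q] = [30720, 72576, 31104]
r5 m[φ1→H] = [144, 384, 384]
r5 m[φ1→G] = [52488, 40824, 23328]
r5 m[φ2→Q] = [5, 8, 9]
r5 m[φ2→M] = [46656, 12096, 52488]
r5 m[φ3→G] = [2, 4, 6]
r5 m[φ4→H] = [3, 9, 2]
r5 m[φ5→H] = [6, 3, 5]
r5 m[φ6→G] = [8, 2, 8]
r5 m[φ7→Q] = [2, 1, 4]
r5 m[H→φ0] = [2592, 10368, 3840]
r5 m[H→φ1] = [5832, 2916, 2160]
r5 m[H→φ4] = [279936, 124416, 414720]
r5 m[H→φ5] = [139968, 373248, 165888]
r5 m[Q→φ0] = [10, 8, 36]
r5 m[Q→φ2] = [1440, 1512, 5832]
r5 m[Q→φ7] = [3600, 12096, 13122]
r5 m[M→φ2] = [1, 1, 1]
r5 m[G→φ1] = [16, 8, 48]
r5 m[G→φ3] = [11664, 2268, 12096]
r5 m[G→φ6] = [2916, 4536, 9072]
r6 m[φ0→H] = [324, 108, 216]
r6 m[φ0→Q] = [30720, 72576, 31104]
r6 m[φ1→H] = [144, 384, 384]
r6 m[φ1→G] = [52488, 40824, 23328]
r6 m[φ2→Q] = [5, 8, 9]
r6 m[φ2→M] = [46656, 12096, 52488]
r6 m[φ3→G] = [2, 4, 6]
r6 m[φ4→H] = [3, 9, 2]
r6 m[φ5→H] = [6, 3, 5]
r6 m[φ6→G] = [8, 2, 8]
r6 m[φ7→Q] = [2, 1, 4]
r6 m[H→φ0] = [2592, 10368, 3840]
r6 m[H→φ1] = [5832, 2916, 2160]
r6 m[H→φ4] = [279936, 124416, 414720]
r6 m[H→φ5] = [139968, 373248, 165888]
r6 m[Q→φ0] = [10, 8, 36]
r6 m[Q→φ2] = [61440, 72576, 124416]
r6 m[Q→φ7] = [153600, 580608, 279936]
r6 m[M→φ2] = [1, 1, 1]
r6 m[G→φ1] = [16, 8, 48]
r6 m[G→φ3] = [419904, 81648, 186624]
r6 m[G→φ6] = [104976, 163296, 139968]
r7 m[φ0→H] = [324, 108, 216]
r7 m[φ0→Q] = [30720, 72576, 31104]
r7 m[φ1→H] = [144, 384, 384]
r7 m[φ1→G] = [52488, 40824, 23328]
r7 m[φ2→Q] = [5, 8, 9]
r7 m[φ2→M] = [995328, 580608, 1119744]
r7 m[φ3→G] = [2, 4, 6]
r7 m[φ4→H] = [3, 9, 2]
r7 m[φ5→H] = [6, 3, 5]
r7 m[φ6→G] = [8, 2, 8]
r7 m[φ7→Q] = [2, 1, 4]
r7 m[H→φ0] = [2592, 10368, 3840]
r7 m[H→φ1] = [5832, 2916, 2160]
r7 m[H→φ4] = [279936, 124416, 414720]
r7 m[H→φ5] = [139968, 373248, 165888]
r7 m[Q→φ0] = [10, 8, 36]
r7 m[Q→φ2] = [61440, 72576, 124416]
r7 m[Q→φ7] = [153600, 580608, 279936]
r7 m[M→φ2] = [1, 1, 1]
r7 m[G→φ1] = [16, 8, 48]
r7 m[G→φ3] = [419904, 81648, 186624]
r7 m[G→φ6] = [104976, 163296, 139968]
r8 m[φ0→H] = [324, 108, 216]
r8 m[φ0→Q] = [30720, 72576, 31104]
r8 m[φ1→H] = [144, 384, 384]
r8 m[φ1→G] = [52488, 40824, 23328]
r8 m[φ2→Q] = [5, 8, 9]
r8 m[φ2→M] = [995328, 580608, 1119744]
r8 m[φ3→G] = [2, 4, 6]
r8 m[φ4→H] = [3, 9, 2]
r8 m[φ5→H] = [6, 3, 5]
r8 m[φ6→G] = [8, 2, 8]
r8 m[φ7→Q] = [2, 1, 4]
r8 m[H→φ0] = [2592, 10368, 3840]
r8 m[H→φ1] = [5832, 2916, 2160]
r8 m[H→φ4] = [279936, 124416, 414720]
r8 m[H→φ5] = [139968, 373248, 165888]
r8 m[Q→φ0] = [10, 8, 36]
r8 m[Q→φ2] = [61440, 72576, 124416]
r8 m[Q→φ7] = [153600, 580608, 279936]
r8 m[M→φ2] = [1, 1, 1]
r8 m[G→φ1] = [16, 8, 48]
r8 m[G→φ3] = [419904, 81648, 186624]
r8 m[G→φ6] = [104976, 163296, 139968]
fixed point reached at round 8
b[Q] = ⊗ incoming = [307200, 580608, 1119744]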